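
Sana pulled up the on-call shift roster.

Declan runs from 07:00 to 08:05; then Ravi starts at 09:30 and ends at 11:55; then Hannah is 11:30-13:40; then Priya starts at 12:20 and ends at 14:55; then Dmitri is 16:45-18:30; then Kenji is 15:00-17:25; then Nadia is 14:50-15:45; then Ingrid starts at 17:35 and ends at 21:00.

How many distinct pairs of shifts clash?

6

Sorted by start: Declan, Ravi, Hannah, Priya, Nadia, Kenji, Dmitri, Ingrid.
Ravi starts after Declan ends, so nothing later overlaps Declan either.
Hannah starts before Ravi ends → Ravi and Hannah overlap.
Priya starts after Ravi ends, so nothing later overlaps Ravi either.
Priya starts before Hannah ends → Hannah and Priya overlap.
Nadia starts after Hannah ends, so nothing later overlaps Hannah either.
Nadia starts before Priya ends → Priya and Nadia overlap.
Kenji starts after Priya ends, so nothing later overlaps Priya either.
Kenji starts before Nadia ends → Nadia and Kenji overlap.
Dmitri starts after Nadia ends, so nothing later overlaps Nadia either.
Dmitri starts before Kenji ends → Kenji and Dmitri overlap.
Ingrid starts after Kenji ends.
Ingrid starts before Dmitri ends → Dmitri and Ingrid overlap.
Overlapping pairs: Dmitri & Ingrid, Dmitri & Kenji, Hannah & Priya, Hannah & Ravi, Kenji & Nadia, Nadia & Priya — 6 in total.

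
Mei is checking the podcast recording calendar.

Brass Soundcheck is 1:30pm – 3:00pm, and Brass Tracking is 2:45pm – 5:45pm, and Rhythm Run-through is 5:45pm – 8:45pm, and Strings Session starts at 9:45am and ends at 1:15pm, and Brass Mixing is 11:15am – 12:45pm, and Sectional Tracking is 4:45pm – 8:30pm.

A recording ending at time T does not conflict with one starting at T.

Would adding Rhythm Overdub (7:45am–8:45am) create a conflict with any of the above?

Strings Session: starts 9:45am at or after Rhythm Overdub ends 8:45am → clear.
Brass Mixing: starts 11:15am at or after Rhythm Overdub ends 8:45am → clear.
Brass Soundcheck: starts 1:30pm at or after Rhythm Overdub ends 8:45am → clear.
Brass Tracking: starts 2:45pm at or after Rhythm Overdub ends 8:45am → clear.
Sectional Tracking: starts 4:45pm at or after Rhythm Overdub ends 8:45am → clear.
Rhythm Run-through: starts 5:45pm at or after Rhythm Overdub ends 8:45am → clear.

No — it doesn't clash with anything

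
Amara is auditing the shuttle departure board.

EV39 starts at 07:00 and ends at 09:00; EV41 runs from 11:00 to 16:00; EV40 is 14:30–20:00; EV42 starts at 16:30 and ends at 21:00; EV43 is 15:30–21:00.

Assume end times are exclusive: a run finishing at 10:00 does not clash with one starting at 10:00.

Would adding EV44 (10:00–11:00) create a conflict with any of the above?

EV39: ends 09:00 at or before EV44 starts 10:00 → clear.
EV41: starts 11:00 at or after EV44 ends 11:00 → clear.
EV40: starts 14:30 at or after EV44 ends 11:00 → clear.
EV43: starts 15:30 at or after EV44 ends 11:00 → clear.
EV42: starts 16:30 at or after EV44 ends 11:00 → clear.

No — it doesn't clash with anything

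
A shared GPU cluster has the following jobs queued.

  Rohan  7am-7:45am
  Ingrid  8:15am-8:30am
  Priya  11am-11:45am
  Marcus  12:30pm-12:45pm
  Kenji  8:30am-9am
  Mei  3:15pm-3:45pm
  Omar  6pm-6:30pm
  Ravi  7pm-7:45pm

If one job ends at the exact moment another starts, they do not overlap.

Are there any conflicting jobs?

Check each pair: they overlap iff neither finishes before the other starts.
Sorted by start: Rohan, Ingrid, Kenji, Priya, Marcus, Mei, Omar, Ravi.
Ingrid starts after Rohan ends — done with Rohan.
Kenji starts exactly when Ingrid ends (back-to-back, no overlap) — done with Ingrid.
Priya starts after Kenji ends — done with Kenji.
Marcus starts after Priya ends — done with Priya.
Mei starts after Marcus ends — done with Marcus.
Omar starts after Mei ends — done with Mei.
Ravi starts after Omar ends.
Every pair is clear; the schedule has no overlaps.

No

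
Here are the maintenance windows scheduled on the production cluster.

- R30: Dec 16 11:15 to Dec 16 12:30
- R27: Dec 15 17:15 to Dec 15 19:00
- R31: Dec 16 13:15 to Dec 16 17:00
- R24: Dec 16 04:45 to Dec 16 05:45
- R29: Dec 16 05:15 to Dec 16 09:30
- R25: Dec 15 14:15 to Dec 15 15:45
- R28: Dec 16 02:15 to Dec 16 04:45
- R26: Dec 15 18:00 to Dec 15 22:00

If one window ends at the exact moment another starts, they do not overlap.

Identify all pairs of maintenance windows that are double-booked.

Two intervals overlap when each starts before the other ends.
Sorted by start: R25, R27, R26, R28, R24, R29, R30, R31.
R27 starts after R25 ends; R25 is clear from here.
R26 starts before R27 ends → R27 and R26 overlap.
R28 starts after R27 ends; R27 is clear from here.
R28 starts after R26 ends; R26 is clear from here.
R24 starts exactly when R28 ends (back-to-back, no overlap); R28 is clear from here.
R29 starts before R24 ends → R24 and R29 overlap.
R30 starts after R24 ends; R24 is clear from here.
R30 starts after R29 ends; R29 is clear from here.
R31 starts after R30 ends.

R24 & R29, R26 & R27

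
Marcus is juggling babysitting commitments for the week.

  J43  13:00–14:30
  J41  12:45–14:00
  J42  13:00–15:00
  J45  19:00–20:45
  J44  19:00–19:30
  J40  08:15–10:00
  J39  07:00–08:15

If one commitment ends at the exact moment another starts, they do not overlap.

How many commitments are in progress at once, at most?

Walk through starts and ends in time order (an end at T is processed before a start at T):
07:00 start J39 → 1
08:15 end J39 → 0
08:15 start J40 → 1
10:00 end J40 → 0
12:45 start J41 → 1
13:00 start J42 → 2
13:00 start J43 → 3
14:00 end J41 → 2
14:30 end J43 → 1
15:00 end J42 → 0
19:00 start J44 → 1
19:00 start J45 → 2
19:30 end J44 → 1
20:45 end J45 → 0
Peak is 3, at 13:00 (J41, J42, J43).

3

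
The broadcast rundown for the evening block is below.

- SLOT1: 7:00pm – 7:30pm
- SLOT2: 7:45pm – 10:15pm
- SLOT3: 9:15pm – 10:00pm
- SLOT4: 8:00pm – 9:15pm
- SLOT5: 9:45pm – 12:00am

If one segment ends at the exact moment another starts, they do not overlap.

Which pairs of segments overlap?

Two intervals overlap when each starts before the other ends.
Sorted by start: SLOT1, SLOT2, SLOT4, SLOT3, SLOT5.
SLOT2 starts after SLOT1 ends, so nothing later overlaps SLOT1 either.
SLOT4 starts before SLOT2 ends → SLOT2 and SLOT4 overlap.
SLOT3 starts before SLOT2 ends → SLOT2 and SLOT3 overlap.
SLOT5 starts before SLOT2 ends → SLOT2 and SLOT5 overlap.
SLOT3 starts exactly when SLOT4 ends (back-to-back, no overlap), so nothing later overlaps SLOT4 either.
SLOT5 starts before SLOT3 ends → SLOT3 and SLOT5 overlap.

SLOT2 & SLOT3, SLOT2 & SLOT4, SLOT2 & SLOT5, SLOT3 & SLOT5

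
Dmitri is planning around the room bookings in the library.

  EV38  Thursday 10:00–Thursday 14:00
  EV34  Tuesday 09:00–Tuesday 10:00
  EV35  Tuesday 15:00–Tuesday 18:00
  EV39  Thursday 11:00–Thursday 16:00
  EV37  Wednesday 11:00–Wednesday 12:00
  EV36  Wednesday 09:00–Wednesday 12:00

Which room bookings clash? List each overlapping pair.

Check each pair: they overlap iff neither finishes before the other starts.
Sorted by start: EV34, EV35, EV36, EV37, EV38, EV39.
EV35 starts after EV34 ends, so nothing later overlaps EV34 either.
EV36 starts after EV35 ends, so nothing later overlaps EV35 either.
EV37 starts before EV36 ends → EV36 and EV37 overlap.
EV38 starts after EV36 ends, so nothing later overlaps EV36 either.
EV38 starts after EV37 ends, so nothing later overlaps EV37 either.
EV39 starts before EV38 ends → EV38 and EV39 overlap.

EV36 & EV37, EV38 & EV39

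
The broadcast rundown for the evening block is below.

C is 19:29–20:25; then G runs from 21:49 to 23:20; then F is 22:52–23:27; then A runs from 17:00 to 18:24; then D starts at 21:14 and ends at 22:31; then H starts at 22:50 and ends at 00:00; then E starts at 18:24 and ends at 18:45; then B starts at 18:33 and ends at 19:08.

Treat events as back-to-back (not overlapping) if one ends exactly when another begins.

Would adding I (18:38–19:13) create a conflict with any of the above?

Yes — it overlaps B, E

A: ends 18:24 at or before I starts 18:38 → clear.
E: starts 18:24 before I ends 19:13, and ends 18:45 after I starts 18:38 → overlap.
B: starts 18:33 before I ends 19:13, and ends 19:08 after I starts 18:38 → overlap.
C: starts 19:29 at or after I ends 19:13 → clear.
D: starts 21:14 at or after I ends 19:13 → clear.
G: starts 21:49 at or after I ends 19:13 → clear.
H: starts 22:50 at or after I ends 19:13 → clear.
F: starts 22:52 at or after I ends 19:13 → clear.
I overlaps B, E.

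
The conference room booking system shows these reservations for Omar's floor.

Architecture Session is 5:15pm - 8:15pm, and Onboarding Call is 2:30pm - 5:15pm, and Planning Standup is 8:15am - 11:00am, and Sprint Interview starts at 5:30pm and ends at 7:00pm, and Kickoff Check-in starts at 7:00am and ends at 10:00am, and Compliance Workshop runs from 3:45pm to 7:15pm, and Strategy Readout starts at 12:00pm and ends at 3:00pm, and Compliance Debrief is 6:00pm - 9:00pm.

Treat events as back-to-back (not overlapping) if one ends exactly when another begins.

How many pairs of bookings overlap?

Check each pair: they overlap iff neither finishes before the other starts.
Sorted by start: Kickoff Check-in, Planning Standup, Strategy Readout, Onboarding Call, Compliance Workshop, Architecture Session, Sprint Interview, Compliance Debrief.
Planning Standup starts before Kickoff Check-in ends → Kickoff Check-in and Planning Standup overlap.
Strategy Readout starts after Kickoff Check-in ends, so Kickoff Check-in has no further overlaps.
Strategy Readout starts after Planning Standup ends, so Planning Standup has no further overlaps.
Onboarding Call starts before Strategy Readout ends → Strategy Readout and Onboarding Call overlap.
Compliance Workshop starts after Strategy Readout ends, so Strategy Readout has no further overlaps.
Compliance Workshop starts before Onboarding Call ends → Onboarding Call and Compliance Workshop overlap.
Architecture Session starts exactly when Onboarding Call ends (back-to-back, no overlap), so Onboarding Call has no further overlaps.
Architecture Session starts before Compliance Workshop ends → Compliance Workshop and Architecture Session overlap.
Sprint Interview starts before Compliance Workshop ends → Compliance Workshop and Sprint Interview overlap.
Compliance Debrief starts before Compliance Workshop ends → Compliance Workshop and Compliance Debrief overlap.
Sprint Interview starts before Architecture Session ends → Architecture Session and Sprint Interview overlap.
Compliance Debrief starts before Architecture Session ends → Architecture Session and Compliance Debrief overlap.
Compliance Debrief starts before Sprint Interview ends → Sprint Interview and Compliance Debrief overlap.
Overlapping pairs: Architecture Session & Compliance Debrief, Architecture Session & Compliance Workshop, Architecture Session & Sprint Interview, Compliance Debrief & Compliance Workshop, Compliance Debrief & Sprint Interview, Compliance Workshop & Onboarding Call, Compliance Workshop & Sprint Interview, Kickoff Check-in & Planning Standup, Onboarding Call & Strategy Readout — 9 in total.

9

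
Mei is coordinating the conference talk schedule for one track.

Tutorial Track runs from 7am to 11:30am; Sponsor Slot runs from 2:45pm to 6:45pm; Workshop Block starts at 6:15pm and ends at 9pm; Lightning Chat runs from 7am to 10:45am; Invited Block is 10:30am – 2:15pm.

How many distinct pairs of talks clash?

Two intervals overlap when each starts before the other ends.
Sorted by start: Lightning Chat, Tutorial Track, Invited Block, Sponsor Slot, Workshop Block.
Tutorial Track starts before Lightning Chat ends → Lightning Chat and Tutorial Track overlap.
Invited Block starts before Lightning Chat ends → Lightning Chat and Invited Block overlap.
Sponsor Slot starts after Lightning Chat ends — done with Lightning Chat.
Invited Block starts before Tutorial Track ends → Tutorial Track and Invited Block overlap.
Sponsor Slot starts after Tutorial Track ends — done with Tutorial Track.
Sponsor Slot starts after Invited Block ends — done with Invited Block.
Workshop Block starts before Sponsor Slot ends → Sponsor Slot and Workshop Block overlap.
Overlapping pairs: Invited Block & Lightning Chat, Invited Block & Tutorial Track, Lightning Chat & Tutorial Track, Sponsor Slot & Workshop Block — 4 in total.

4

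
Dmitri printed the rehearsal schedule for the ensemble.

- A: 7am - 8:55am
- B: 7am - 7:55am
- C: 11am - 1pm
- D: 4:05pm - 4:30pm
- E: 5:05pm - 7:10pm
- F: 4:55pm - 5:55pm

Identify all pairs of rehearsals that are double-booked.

Sorted by start: A, B, C, D, F, E.
B starts before A ends → A and B overlap.
C starts after A ends, so nothing later overlaps A either.
C starts after B ends, so nothing later overlaps B either.
D starts after C ends, so nothing later overlaps C either.
F starts after D ends, so nothing later overlaps D either.
E starts before F ends → F and E overlap.

A & B, E & F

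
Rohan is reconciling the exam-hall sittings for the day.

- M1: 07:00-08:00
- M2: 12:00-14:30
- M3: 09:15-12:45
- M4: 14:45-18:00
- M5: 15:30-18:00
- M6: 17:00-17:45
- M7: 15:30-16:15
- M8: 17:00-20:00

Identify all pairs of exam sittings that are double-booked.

Sorted by start: M1, M3, M2, M4, M5, M7, M6, M8.
M3 starts after M1 ends; M1 is clear from here.
M2 starts before M3 ends → M3 and M2 overlap.
M4 starts after M3 ends; M3 is clear from here.
M4 starts after M2 ends; M2 is clear from here.
M5 starts before M4 ends → M4 and M5 overlap.
M7 starts before M4 ends → M4 and M7 overlap.
M6 starts before M4 ends → M4 and M6 overlap.
M8 starts before M4 ends → M4 and M8 overlap.
M7 starts before M5 ends → M5 and M7 overlap.
M6 starts before M5 ends → M5 and M6 overlap.
M8 starts before M5 ends → M5 and M8 overlap.
M6 starts after M7 ends; M7 is clear from here.
M8 starts before M6 ends → M6 and M8 overlap.

M2 & M3, M4 & M5, M4 & M6, M4 & M7, M4 & M8, M5 & M6, M5 & M7, M5 & M8, M6 & M8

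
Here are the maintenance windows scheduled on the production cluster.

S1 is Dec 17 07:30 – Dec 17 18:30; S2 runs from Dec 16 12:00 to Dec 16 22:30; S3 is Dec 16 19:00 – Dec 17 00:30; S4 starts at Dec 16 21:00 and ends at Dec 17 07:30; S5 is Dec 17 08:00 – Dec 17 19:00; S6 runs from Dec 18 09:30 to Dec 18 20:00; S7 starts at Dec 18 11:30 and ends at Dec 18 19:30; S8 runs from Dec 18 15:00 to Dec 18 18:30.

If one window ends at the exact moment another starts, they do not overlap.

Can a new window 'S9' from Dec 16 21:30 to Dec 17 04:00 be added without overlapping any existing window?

No — it overlaps S2, S3, S4

S2: starts Dec 16 12:00 before S9 ends Dec 17 04:00, and ends Dec 16 22:30 after S9 starts Dec 16 21:30 → overlap.
S3: starts Dec 16 19:00 before S9 ends Dec 17 04:00, and ends Dec 17 00:30 after S9 starts Dec 16 21:30 → overlap.
S4: starts Dec 16 21:00 before S9 ends Dec 17 04:00, and ends Dec 17 07:30 after S9 starts Dec 16 21:30 → overlap.
S1: starts Dec 17 07:30 at or after S9 ends Dec 17 04:00 → clear.
S5: starts Dec 17 08:00 at or after S9 ends Dec 17 04:00 → clear.
S6: starts Dec 18 09:30 at or after S9 ends Dec 17 04:00 → clear.
S7: starts Dec 18 11:30 at or after S9 ends Dec 17 04:00 → clear.
S8: starts Dec 18 15:00 at or after S9 ends Dec 17 04:00 → clear.
S9 overlaps S2, S3, S4.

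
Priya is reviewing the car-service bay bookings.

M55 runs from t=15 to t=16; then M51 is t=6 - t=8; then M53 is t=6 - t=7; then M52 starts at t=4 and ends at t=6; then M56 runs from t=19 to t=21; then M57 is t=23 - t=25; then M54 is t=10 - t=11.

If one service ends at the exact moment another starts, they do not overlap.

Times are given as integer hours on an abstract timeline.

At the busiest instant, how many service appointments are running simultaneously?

Walk through starts and ends in time order (an end at T is processed before a start at T):
t=4 start M52 → 1
t=6 end M52 → 0
t=6 start M51 → 1
t=6 start M53 → 2
t=7 end M53 → 1
t=8 end M51 → 0
t=10 start M54 → 1
t=11 end M54 → 0
t=15 start M55 → 1
t=16 end M55 → 0
t=19 start M56 → 1
t=21 end M56 → 0
t=23 start M57 → 1
t=25 end M57 → 0
Peak is 2, at t=6 (M51, M53).

2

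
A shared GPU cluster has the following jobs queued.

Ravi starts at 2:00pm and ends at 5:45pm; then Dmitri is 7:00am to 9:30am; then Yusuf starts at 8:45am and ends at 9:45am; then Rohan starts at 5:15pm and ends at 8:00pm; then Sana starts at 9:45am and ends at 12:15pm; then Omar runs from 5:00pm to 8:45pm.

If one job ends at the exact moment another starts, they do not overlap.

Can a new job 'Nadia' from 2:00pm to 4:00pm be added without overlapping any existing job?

Dmitri: ends 9:30am at or before Nadia starts 2:00pm → clear.
Yusuf: ends 9:45am at or before Nadia starts 2:00pm → clear.
Sana: ends 12:15pm at or before Nadia starts 2:00pm → clear.
Ravi: starts 2:00pm before Nadia ends 4:00pm, and ends 5:45pm after Nadia starts 2:00pm → overlap.
Omar: starts 5:00pm at or after Nadia ends 4:00pm → clear.
Rohan: starts 5:15pm at or after Nadia ends 4:00pm → clear.
Nadia overlaps Ravi.

No — it overlaps Ravi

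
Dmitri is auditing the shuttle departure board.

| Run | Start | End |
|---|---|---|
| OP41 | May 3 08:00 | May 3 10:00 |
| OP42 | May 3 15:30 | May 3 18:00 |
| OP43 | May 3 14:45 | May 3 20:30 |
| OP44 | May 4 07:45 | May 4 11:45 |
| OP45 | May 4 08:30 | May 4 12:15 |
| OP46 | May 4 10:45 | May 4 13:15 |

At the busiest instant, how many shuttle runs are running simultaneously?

Walk through starts and ends in time order (an end at T is processed before a start at T):
May 3 08:00 start OP41 → 1
May 3 10:00 end OP41 → 0
May 3 14:45 start OP43 → 1
May 3 15:30 start OP42 → 2
May 3 18:00 end OP42 → 1
May 3 20:30 end OP43 → 0
May 4 07:45 start OP44 → 1
May 4 08:30 start OP45 → 2
May 4 10:45 start OP46 → 3
May 4 11:45 end OP44 → 2
May 4 12:15 end OP45 → 1
May 4 13:15 end OP46 → 0
Peak is 3, at May 4 10:45 (OP44, OP45, OP46).

3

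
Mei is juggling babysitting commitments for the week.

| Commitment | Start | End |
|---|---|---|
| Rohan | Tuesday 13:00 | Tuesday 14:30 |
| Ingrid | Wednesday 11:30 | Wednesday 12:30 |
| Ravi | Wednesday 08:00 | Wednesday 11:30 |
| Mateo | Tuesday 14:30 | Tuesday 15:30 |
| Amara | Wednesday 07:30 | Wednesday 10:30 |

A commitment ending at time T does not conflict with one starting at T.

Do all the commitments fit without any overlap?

No

Sorted by start: Rohan, Mateo, Amara, Ravi, Ingrid.
Mateo starts exactly when Rohan ends (back-to-back, no overlap); Rohan is clear from here.
Amara starts after Mateo ends; Mateo is clear from here.
Ravi starts before Amara ends → Amara and Ravi overlap.
That's a conflict, so the schedule is not conflict-free.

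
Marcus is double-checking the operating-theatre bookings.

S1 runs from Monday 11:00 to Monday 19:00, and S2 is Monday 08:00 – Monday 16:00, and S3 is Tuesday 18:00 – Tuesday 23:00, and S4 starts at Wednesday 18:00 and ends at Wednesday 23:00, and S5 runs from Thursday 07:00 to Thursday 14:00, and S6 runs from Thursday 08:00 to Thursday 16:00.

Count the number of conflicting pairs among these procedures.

2

Check each pair: they overlap iff neither finishes before the other starts.
Sorted by start: S2, S1, S3, S4, S5, S6.
S1 starts before S2 ends → S2 and S1 overlap.
S3 starts after S2 ends, so nothing later overlaps S2 either.
S3 starts after S1 ends, so nothing later overlaps S1 either.
S4 starts after S3 ends, so nothing later overlaps S3 either.
S5 starts after S4 ends, so nothing later overlaps S4 either.
S6 starts before S5 ends → S5 and S6 overlap.
Overlapping pairs: S1 & S2, S5 & S6 — 2 in total.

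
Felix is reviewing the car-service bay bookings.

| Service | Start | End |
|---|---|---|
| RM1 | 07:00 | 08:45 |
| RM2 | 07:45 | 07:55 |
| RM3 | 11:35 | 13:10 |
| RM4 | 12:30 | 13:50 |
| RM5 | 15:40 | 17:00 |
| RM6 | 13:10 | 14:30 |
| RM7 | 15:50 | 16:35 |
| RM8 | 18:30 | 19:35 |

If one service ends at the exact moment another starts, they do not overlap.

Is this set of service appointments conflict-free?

Sorted by start: RM1, RM2, RM3, RM4, RM6, RM5, RM7, RM8.
RM2 starts before RM1 ends → RM1 and RM2 overlap.
That's a conflict, so the schedule is not conflict-free.

No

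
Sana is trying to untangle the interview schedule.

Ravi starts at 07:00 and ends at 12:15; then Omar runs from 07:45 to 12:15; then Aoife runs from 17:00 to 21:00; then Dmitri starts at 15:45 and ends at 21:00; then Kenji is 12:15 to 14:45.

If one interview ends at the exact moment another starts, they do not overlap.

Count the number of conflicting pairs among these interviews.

Sorted by start: Ravi, Omar, Kenji, Dmitri, Aoife.
Omar starts before Ravi ends → Ravi and Omar overlap.
Kenji starts exactly when Ravi ends (back-to-back, no overlap) — done with Ravi.
Kenji starts exactly when Omar ends (back-to-back, no overlap) — done with Omar.
Dmitri starts after Kenji ends — done with Kenji.
Aoife starts before Dmitri ends → Dmitri and Aoife overlap.
Overlapping pairs: Aoife & Dmitri, Omar & Ravi — 2 in total.

2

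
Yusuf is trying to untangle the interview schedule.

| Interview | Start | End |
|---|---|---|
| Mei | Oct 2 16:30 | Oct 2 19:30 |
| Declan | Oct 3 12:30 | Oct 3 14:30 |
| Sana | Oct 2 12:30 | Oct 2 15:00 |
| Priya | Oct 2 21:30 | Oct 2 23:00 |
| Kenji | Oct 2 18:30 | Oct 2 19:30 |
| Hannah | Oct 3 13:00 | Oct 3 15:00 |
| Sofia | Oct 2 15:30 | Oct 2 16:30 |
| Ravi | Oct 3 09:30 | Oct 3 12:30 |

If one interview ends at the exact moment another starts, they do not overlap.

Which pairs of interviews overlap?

Sorted by start: Sana, Sofia, Mei, Kenji, Priya, Ravi, Declan, Hannah.
Sofia starts after Sana ends — done with Sana.
Mei starts exactly when Sofia ends (back-to-back, no overlap) — done with Sofia.
Kenji starts before Mei ends → Mei and Kenji overlap.
Priya starts after Mei ends — done with Mei.
Priya starts after Kenji ends — done with Kenji.
Ravi starts after Priya ends — done with Priya.
Declan starts exactly when Ravi ends (back-to-back, no overlap) — done with Ravi.
Hannah starts before Declan ends → Declan and Hannah overlap.

Declan & Hannah, Kenji & Mei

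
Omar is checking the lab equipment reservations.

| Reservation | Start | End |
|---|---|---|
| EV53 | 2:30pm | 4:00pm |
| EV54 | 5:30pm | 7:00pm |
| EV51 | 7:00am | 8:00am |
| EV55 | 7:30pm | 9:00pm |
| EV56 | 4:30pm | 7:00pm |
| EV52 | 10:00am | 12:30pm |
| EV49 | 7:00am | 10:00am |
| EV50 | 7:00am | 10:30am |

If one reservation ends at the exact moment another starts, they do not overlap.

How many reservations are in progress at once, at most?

Sweep the timeline, counting +1 at each start and −1 at each end (ends before starts at a tie):
7:00am start EV49 → 1
7:00am start EV50 → 2
7:00am start EV51 → 3
8:00am end EV51 → 2
10:00am end EV49 → 1
10:00am start EV52 → 2
10:30am end EV50 → 1
12:30pm end EV52 → 0
2:30pm start EV53 → 1
4:00pm end EV53 → 0
4:30pm start EV56 → 1
5:30pm start EV54 → 2
7:00pm end EV54 → 1
7:00pm end EV56 → 0
7:30pm start EV55 → 1
9:00pm end EV55 → 0
Peak is 3, at 7:00am (EV49, EV50, EV51).

3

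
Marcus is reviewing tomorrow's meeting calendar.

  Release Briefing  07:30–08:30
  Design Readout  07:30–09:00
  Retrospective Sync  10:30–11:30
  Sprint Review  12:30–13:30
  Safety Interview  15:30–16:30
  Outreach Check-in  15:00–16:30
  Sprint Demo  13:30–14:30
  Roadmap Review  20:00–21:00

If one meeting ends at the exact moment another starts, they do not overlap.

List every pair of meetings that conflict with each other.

Sorted by start: Release Briefing, Design Readout, Retrospective Sync, Sprint Review, Sprint Demo, Outreach Check-in, Safety Interview, Roadmap Review.
Design Readout starts before Release Briefing ends → Release Briefing and Design Readout overlap.
Retrospective Sync starts after Release Briefing ends; Release Briefing is clear from here.
Retrospective Sync starts after Design Readout ends; Design Readout is clear from here.
Sprint Review starts after Retrospective Sync ends; Retrospective Sync is clear from here.
Sprint Demo starts exactly when Sprint Review ends (back-to-back, no overlap); Sprint Review is clear from here.
Outreach Check-in starts after Sprint Demo ends; Sprint Demo is clear from here.
Safety Interview starts before Outreach Check-in ends → Outreach Check-in and Safety Interview overlap.
Roadmap Review starts after Outreach Check-in ends.
Roadmap Review starts after Safety Interview ends.

Design Readout & Release Briefing, Outreach Check-in & Safety Interview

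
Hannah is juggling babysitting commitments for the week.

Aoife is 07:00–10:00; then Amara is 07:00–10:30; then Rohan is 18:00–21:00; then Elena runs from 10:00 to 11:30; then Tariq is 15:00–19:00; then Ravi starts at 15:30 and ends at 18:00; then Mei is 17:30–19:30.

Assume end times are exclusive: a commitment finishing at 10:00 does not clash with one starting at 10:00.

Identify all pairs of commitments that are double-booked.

Amara & Aoife, Amara & Elena, Mei & Ravi, Mei & Rohan, Mei & Tariq, Ravi & Tariq, Rohan & Tariq

Sorted by start: Aoife, Amara, Elena, Tariq, Ravi, Mei, Rohan.
Amara starts before Aoife ends → Aoife and Amara overlap.
Elena starts exactly when Aoife ends (back-to-back, no overlap), so nothing later overlaps Aoife either.
Elena starts before Amara ends → Amara and Elena overlap.
Tariq starts after Amara ends, so nothing later overlaps Amara either.
Tariq starts after Elena ends, so nothing later overlaps Elena either.
Ravi starts before Tariq ends → Tariq and Ravi overlap.
Mei starts before Tariq ends → Tariq and Mei overlap.
Rohan starts before Tariq ends → Tariq and Rohan overlap.
Mei starts before Ravi ends → Ravi and Mei overlap.
Rohan starts exactly when Ravi ends (back-to-back, no overlap).
Rohan starts before Mei ends → Mei and Rohan overlap.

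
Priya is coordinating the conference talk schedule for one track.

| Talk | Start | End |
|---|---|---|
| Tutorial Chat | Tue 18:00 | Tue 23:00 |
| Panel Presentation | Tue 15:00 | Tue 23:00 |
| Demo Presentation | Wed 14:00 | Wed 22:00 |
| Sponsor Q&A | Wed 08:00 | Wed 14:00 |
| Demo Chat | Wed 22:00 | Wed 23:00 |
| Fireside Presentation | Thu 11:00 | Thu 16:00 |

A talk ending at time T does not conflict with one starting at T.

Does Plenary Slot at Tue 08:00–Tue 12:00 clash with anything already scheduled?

Panel Presentation: starts Tue 15:00 at or after Plenary Slot ends Tue 12:00 → clear.
Tutorial Chat: starts Tue 18:00 at or after Plenary Slot ends Tue 12:00 → clear.
Sponsor Q&A: starts Wed 08:00 at or after Plenary Slot ends Tue 12:00 → clear.
Demo Presentation: starts Wed 14:00 at or after Plenary Slot ends Tue 12:00 → clear.
Demo Chat: starts Wed 22:00 at or after Plenary Slot ends Tue 12:00 → clear.
Fireside Presentation: starts Thu 11:00 at or after Plenary Slot ends Tue 12:00 → clear.

No — it doesn't clash with anything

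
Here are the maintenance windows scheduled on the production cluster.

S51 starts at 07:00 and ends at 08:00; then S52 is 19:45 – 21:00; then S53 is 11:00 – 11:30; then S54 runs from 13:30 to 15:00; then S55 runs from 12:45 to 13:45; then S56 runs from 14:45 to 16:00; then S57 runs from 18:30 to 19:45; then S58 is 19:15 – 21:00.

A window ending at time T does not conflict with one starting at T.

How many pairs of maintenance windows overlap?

Sorted by start: S51, S53, S55, S54, S56, S57, S58, S52.
S53 starts after S51 ends, so nothing later overlaps S51 either.
S55 starts after S53 ends, so nothing later overlaps S53 either.
S54 starts before S55 ends → S55 and S54 overlap.
S56 starts after S55 ends, so nothing later overlaps S55 either.
S56 starts before S54 ends → S54 and S56 overlap.
S57 starts after S54 ends, so nothing later overlaps S54 either.
S57 starts after S56 ends, so nothing later overlaps S56 either.
S58 starts before S57 ends → S57 and S58 overlap.
S52 starts exactly when S57 ends (back-to-back, no overlap).
S52 starts before S58 ends → S58 and S52 overlap.
Overlapping pairs: S52 & S58, S54 & S55, S54 & S56, S57 & S58 — 4 in total.

4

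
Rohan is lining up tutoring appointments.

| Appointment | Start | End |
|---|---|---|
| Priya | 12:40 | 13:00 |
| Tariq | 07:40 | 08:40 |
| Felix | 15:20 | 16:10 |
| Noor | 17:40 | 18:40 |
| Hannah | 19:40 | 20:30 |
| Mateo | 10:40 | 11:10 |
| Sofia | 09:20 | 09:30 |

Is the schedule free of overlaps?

Yes

Two intervals overlap when each starts before the other ends.
Sorted by start: Tariq, Sofia, Mateo, Priya, Felix, Noor, Hannah.
Sofia starts after Tariq ends, so Tariq has no further overlaps.
Mateo starts after Sofia ends, so Sofia has no further overlaps.
Priya starts after Mateo ends, so Mateo has no further overlaps.
Felix starts after Priya ends, so Priya has no further overlaps.
Noor starts after Felix ends, so Felix has no further overlaps.
Hannah starts after Noor ends.
Every pair is clear; the schedule has no overlaps.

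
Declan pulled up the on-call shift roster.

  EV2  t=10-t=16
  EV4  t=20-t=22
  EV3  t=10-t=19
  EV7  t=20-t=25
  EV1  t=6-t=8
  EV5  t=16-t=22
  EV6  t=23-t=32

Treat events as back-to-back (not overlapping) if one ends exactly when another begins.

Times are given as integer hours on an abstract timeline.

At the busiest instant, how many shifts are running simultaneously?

Sweep the timeline, counting +1 at each start and −1 at each end (ends before starts at a tie):
t=6 start EV1 → 1
t=8 end EV1 → 0
t=10 start EV2 → 1
t=10 start EV3 → 2
t=16 end EV2 → 1
t=16 start EV5 → 2
t=19 end EV3 → 1
t=20 start EV4 → 2
t=20 start EV7 → 3
t=22 end EV4 → 2
t=22 end EV5 → 1
t=23 start EV6 → 2
t=25 end EV7 → 1
t=32 end EV6 → 0
Peak is 3, at t=20 (EV4, EV5, EV7).

3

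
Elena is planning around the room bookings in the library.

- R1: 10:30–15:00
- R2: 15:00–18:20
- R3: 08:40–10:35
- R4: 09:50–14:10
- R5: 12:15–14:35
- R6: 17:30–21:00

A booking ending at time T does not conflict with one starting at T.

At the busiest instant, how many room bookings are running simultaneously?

3

Sort all start/end points and keep a running count:
08:40 start R3 → 1
09:50 start R4 → 2
10:30 start R1 → 3
10:35 end R3 → 2
12:15 start R5 → 3
14:10 end R4 → 2
14:35 end R5 → 1
15:00 end R1 → 0
15:00 start R2 → 1
17:30 start R6 → 2
18:20 end R2 → 1
21:00 end R6 → 0
Peak is 3, at 10:30 (R1, R3, R4).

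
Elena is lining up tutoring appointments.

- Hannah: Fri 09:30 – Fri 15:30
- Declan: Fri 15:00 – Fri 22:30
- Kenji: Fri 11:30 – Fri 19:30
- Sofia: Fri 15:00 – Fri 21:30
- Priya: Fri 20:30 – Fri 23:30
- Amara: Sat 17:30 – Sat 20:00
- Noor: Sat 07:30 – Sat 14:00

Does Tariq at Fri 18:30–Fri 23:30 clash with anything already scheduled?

Yes — it overlaps Declan, Kenji, Priya, Sofia

Hannah: ends Fri 15:30 at or before Tariq starts Fri 18:30 → clear.
Kenji: starts Fri 11:30 before Tariq ends Fri 23:30, and ends Fri 19:30 after Tariq starts Fri 18:30 → overlap.
Declan: starts Fri 15:00 before Tariq ends Fri 23:30, and ends Fri 22:30 after Tariq starts Fri 18:30 → overlap.
Sofia: starts Fri 15:00 before Tariq ends Fri 23:30, and ends Fri 21:30 after Tariq starts Fri 18:30 → overlap.
Priya: starts Fri 20:30 before Tariq ends Fri 23:30, and ends Fri 23:30 after Tariq starts Fri 18:30 → overlap.
Noor: starts Sat 07:30 at or after Tariq ends Fri 23:30 → clear.
Amara: starts Sat 17:30 at or after Tariq ends Fri 23:30 → clear.
Tariq overlaps Declan, Kenji, Sofia, Priya.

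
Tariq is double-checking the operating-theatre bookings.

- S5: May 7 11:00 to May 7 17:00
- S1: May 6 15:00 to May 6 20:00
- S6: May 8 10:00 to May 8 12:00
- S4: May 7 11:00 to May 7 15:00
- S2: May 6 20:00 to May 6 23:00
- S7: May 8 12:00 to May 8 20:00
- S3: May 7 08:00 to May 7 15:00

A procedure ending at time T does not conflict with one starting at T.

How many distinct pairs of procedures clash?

Two intervals overlap when each starts before the other ends.
Sorted by start: S1, S2, S3, S4, S5, S6, S7.
S2 starts exactly when S1 ends (back-to-back, no overlap), so nothing later overlaps S1 either.
S3 starts after S2 ends, so nothing later overlaps S2 either.
S4 starts before S3 ends → S3 and S4 overlap.
S5 starts before S3 ends → S3 and S5 overlap.
S6 starts after S3 ends, so nothing later overlaps S3 either.
S5 starts before S4 ends → S4 and S5 overlap.
S6 starts after S4 ends, so nothing later overlaps S4 either.
S6 starts after S5 ends, so nothing later overlaps S5 either.
S7 starts exactly when S6 ends (back-to-back, no overlap).
Overlapping pairs: S3 & S4, S3 & S5, S4 & S5 — 3 in total.

3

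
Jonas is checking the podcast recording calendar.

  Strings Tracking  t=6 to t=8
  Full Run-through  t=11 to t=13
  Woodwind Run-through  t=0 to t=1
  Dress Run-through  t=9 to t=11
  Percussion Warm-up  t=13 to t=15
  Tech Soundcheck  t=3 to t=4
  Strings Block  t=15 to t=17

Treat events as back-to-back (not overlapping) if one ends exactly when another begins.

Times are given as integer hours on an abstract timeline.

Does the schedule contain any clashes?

No

Two intervals overlap when each starts before the other ends.
Sorted by start: Woodwind Run-through, Tech Soundcheck, Strings Tracking, Dress Run-through, Full Run-through, Percussion Warm-up, Strings Block.
Tech Soundcheck starts after Woodwind Run-through ends, so nothing later overlaps Woodwind Run-through either.
Strings Tracking starts after Tech Soundcheck ends, so nothing later overlaps Tech Soundcheck either.
Dress Run-through starts after Strings Tracking ends, so nothing later overlaps Strings Tracking either.
Full Run-through starts exactly when Dress Run-through ends (back-to-back, no overlap), so nothing later overlaps Dress Run-through either.
Percussion Warm-up starts exactly when Full Run-through ends (back-to-back, no overlap), so nothing later overlaps Full Run-through either.
Strings Block starts exactly when Percussion Warm-up ends (back-to-back, no overlap).
Every pair is clear; the schedule has no overlaps.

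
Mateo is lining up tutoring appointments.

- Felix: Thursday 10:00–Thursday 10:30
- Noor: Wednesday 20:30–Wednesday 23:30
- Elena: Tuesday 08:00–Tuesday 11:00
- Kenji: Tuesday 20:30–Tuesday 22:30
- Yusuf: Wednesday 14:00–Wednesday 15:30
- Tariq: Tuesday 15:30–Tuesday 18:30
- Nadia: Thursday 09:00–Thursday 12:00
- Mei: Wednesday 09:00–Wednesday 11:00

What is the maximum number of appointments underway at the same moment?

Sort all start/end points and keep a running count:
Tuesday 08:00 start Elena → 1
Tuesday 11:00 end Elena → 0
Tuesday 15:30 start Tariq → 1
Tuesday 18:30 end Tariq → 0
Tuesday 20:30 start Kenji → 1
Tuesday 22:30 end Kenji → 0
Wednesday 09:00 start Mei → 1
Wednesday 11:00 end Mei → 0
Wednesday 14:00 start Yusuf → 1
Wednesday 15:30 end Yusuf → 0
Wednesday 20:30 start Noor → 1
Wednesday 23:30 end Noor → 0
Thursday 09:00 start Nadia → 1
Thursday 10:00 start Felix → 2
Thursday 10:30 end Felix → 1
Thursday 12:00 end Nadia → 0
Peak is 2, at Thursday 10:00 (Felix, Nadia).

2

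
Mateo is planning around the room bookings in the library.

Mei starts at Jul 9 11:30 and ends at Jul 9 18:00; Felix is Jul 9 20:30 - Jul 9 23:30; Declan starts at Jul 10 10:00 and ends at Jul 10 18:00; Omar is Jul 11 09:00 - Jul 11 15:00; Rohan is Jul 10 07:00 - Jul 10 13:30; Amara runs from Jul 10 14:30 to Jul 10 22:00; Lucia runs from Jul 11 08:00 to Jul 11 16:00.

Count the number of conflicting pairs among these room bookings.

Sorted by start: Mei, Felix, Rohan, Declan, Amara, Lucia, Omar.
Felix starts after Mei ends — done with Mei.
Rohan starts after Felix ends — done with Felix.
Declan starts before Rohan ends → Rohan and Declan overlap.
Amara starts after Rohan ends — done with Rohan.
Amara starts before Declan ends → Declan and Amara overlap.
Lucia starts after Declan ends — done with Declan.
Lucia starts after Amara ends — done with Amara.
Omar starts before Lucia ends → Lucia and Omar overlap.
Overlapping pairs: Amara & Declan, Declan & Rohan, Lucia & Omar — 3 in total.

3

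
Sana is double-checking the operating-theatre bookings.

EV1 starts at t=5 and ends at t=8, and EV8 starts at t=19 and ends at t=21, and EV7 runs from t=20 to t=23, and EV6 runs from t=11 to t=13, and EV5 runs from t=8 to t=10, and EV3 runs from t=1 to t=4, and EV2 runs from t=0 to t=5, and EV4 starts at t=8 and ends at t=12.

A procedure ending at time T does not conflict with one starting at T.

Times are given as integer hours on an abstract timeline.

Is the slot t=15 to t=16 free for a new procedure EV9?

Yes — the slot is free

EV2: ends t=5 at or before EV9 starts t=15 → clear.
EV3: ends t=4 at or before EV9 starts t=15 → clear.
EV1: ends t=8 at or before EV9 starts t=15 → clear.
EV4: ends t=12 at or before EV9 starts t=15 → clear.
EV5: ends t=10 at or before EV9 starts t=15 → clear.
EV6: ends t=13 at or before EV9 starts t=15 → clear.
EV8: starts t=19 at or after EV9 ends t=16 → clear.
EV7: starts t=20 at or after EV9 ends t=16 → clear.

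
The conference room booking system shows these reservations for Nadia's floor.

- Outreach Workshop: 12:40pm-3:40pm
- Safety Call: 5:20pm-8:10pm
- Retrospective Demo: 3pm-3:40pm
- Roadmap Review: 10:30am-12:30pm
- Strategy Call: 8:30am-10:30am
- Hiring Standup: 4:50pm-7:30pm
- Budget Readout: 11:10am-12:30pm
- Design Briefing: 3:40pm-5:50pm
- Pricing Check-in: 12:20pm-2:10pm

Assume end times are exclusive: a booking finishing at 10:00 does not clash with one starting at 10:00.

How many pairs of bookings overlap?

Check each pair: they overlap iff neither finishes before the other starts.
Sorted by start: Strategy Call, Roadmap Review, Budget Readout, Pricing Check-in, Outreach Workshop, Retrospective Demo, Design Briefing, Hiring Standup, Safety Call.
Roadmap Review starts exactly when Strategy Call ends (back-to-back, no overlap); Strategy Call is clear from here.
Budget Readout starts before Roadmap Review ends → Roadmap Review and Budget Readout overlap.
Pricing Check-in starts before Roadmap Review ends → Roadmap Review and Pricing Check-in overlap.
Outreach Workshop starts after Roadmap Review ends; Roadmap Review is clear from here.
Pricing Check-in starts before Budget Readout ends → Budget Readout and Pricing Check-in overlap.
Outreach Workshop starts after Budget Readout ends; Budget Readout is clear from here.
Outreach Workshop starts before Pricing Check-in ends → Pricing Check-in and Outreach Workshop overlap.
Retrospective Demo starts after Pricing Check-in ends; Pricing Check-in is clear from here.
Retrospective Demo starts before Outreach Workshop ends → Outreach Workshop and Retrospective Demo overlap.
Design Briefing starts exactly when Outreach Workshop ends (back-to-back, no overlap); Outreach Workshop is clear from here.
Design Briefing starts exactly when Retrospective Demo ends (back-to-back, no overlap); Retrospective Demo is clear from here.
Hiring Standup starts before Design Briefing ends → Design Briefing and Hiring Standup overlap.
Safety Call starts before Design Briefing ends → Design Briefing and Safety Call overlap.
Safety Call starts before Hiring Standup ends → Hiring Standup and Safety Call overlap.
Overlapping pairs: Budget Readout & Pricing Check-in, Budget Readout & Roadmap Review, Design Briefing & Hiring Standup, Design Briefing & Safety Call, Hiring Standup & Safety Call, Outreach Workshop & Pricing Check-in, Outreach Workshop & Retrospective Demo, Pricing Check-in & Roadmap Review — 8 in total.

8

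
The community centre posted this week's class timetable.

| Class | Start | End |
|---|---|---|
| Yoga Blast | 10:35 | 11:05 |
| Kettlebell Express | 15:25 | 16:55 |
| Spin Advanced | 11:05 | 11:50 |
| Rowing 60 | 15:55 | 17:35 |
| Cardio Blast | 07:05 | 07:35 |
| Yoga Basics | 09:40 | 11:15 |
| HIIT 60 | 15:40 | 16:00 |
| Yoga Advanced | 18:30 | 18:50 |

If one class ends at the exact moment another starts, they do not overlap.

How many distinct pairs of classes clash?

5

Sorted by start: Cardio Blast, Yoga Basics, Yoga Blast, Spin Advanced, Kettlebell Express, HIIT 60, Rowing 60, Yoga Advanced.
Yoga Basics starts after Cardio Blast ends; Cardio Blast is clear from here.
Yoga Blast starts before Yoga Basics ends → Yoga Basics and Yoga Blast overlap.
Spin Advanced starts before Yoga Basics ends → Yoga Basics and Spin Advanced overlap.
Kettlebell Express starts after Yoga Basics ends; Yoga Basics is clear from here.
Spin Advanced starts exactly when Yoga Blast ends (back-to-back, no overlap); Yoga Blast is clear from here.
Kettlebell Express starts after Spin Advanced ends; Spin Advanced is clear from here.
HIIT 60 starts before Kettlebell Express ends → Kettlebell Express and HIIT 60 overlap.
Rowing 60 starts before Kettlebell Express ends → Kettlebell Express and Rowing 60 overlap.
Yoga Advanced starts after Kettlebell Express ends.
Rowing 60 starts before HIIT 60 ends → HIIT 60 and Rowing 60 overlap.
Yoga Advanced starts after HIIT 60 ends.
Yoga Advanced starts after Rowing 60 ends.
Overlapping pairs: HIIT 60 & Kettlebell Express, HIIT 60 & Rowing 60, Kettlebell Express & Rowing 60, Spin Advanced & Yoga Basics, Yoga Basics & Yoga Blast — 5 in total.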